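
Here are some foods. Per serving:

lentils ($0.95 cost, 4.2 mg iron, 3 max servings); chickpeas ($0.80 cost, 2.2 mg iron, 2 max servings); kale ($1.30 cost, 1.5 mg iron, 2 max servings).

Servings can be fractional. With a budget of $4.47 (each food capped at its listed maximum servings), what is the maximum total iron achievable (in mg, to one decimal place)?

17.0 mg

Iron per dollar: lentils 4.421, chickpeas 2.75, kale 1.154.
Take 3 servings of lentils: spends $2.85, +12.6 mg iron (running total 12.6 mg).
Take 2 servings of chickpeas: spends $1.60, +4.4 mg iron (running total 17.0 mg).
Take 0.01538 servings of kale: spends $0.02, +0.0 mg iron (running total 17.0 mg).
Filling greedily by iron-per-dollar is optimal for one linear limit, giving 17.0 mg.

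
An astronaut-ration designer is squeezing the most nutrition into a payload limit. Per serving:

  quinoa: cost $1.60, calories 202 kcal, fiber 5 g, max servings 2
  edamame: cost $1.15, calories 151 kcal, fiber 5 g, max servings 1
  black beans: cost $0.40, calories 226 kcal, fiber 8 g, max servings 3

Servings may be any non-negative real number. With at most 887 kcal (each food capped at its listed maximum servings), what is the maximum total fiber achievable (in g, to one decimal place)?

Fiber per kcal: black beans 0.0354, edamame 0.03311, quinoa 0.02475.
Take 3 servings of black beans: uses 678 kcal, +24.0 g fiber (running total 24.0 g).
Take 1 serving of edamame: uses 151 kcal, +5.0 g fiber (running total 29.0 g).
Take 0.2871 servings of quinoa: uses 58 kcal, +1.4 g fiber (running total 30.4 g).
Filling greedily by fiber-per-kcal is optimal for one linear limit, giving 30.4 g.

30.4 g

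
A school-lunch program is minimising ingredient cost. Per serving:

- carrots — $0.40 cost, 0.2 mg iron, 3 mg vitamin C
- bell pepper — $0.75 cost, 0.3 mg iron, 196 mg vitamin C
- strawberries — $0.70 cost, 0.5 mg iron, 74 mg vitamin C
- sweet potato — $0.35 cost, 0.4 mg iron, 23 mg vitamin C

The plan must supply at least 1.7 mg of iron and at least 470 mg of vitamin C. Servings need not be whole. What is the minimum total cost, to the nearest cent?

$2.50

Two binding constraints pin down two serving amounts, so the optimal mix uses at most two foods. The candidates are each food alone (scaled to the tighter of iron/vitamin C) and each pair with both constraints tight.
carrots only: max(1.7/0.2, 470/3) = 156.7 servings → $62.67.
bell pepper only: max(1.7/0.3, 470/196) = 5.667 servings → $4.25.
strawberries only: max(1.7/0.5, 470/74) = 6.351 servings → $4.45.
sweet potato only: max(1.7/0.4, 470/23) = 20.43 servings → $7.15.
carrots + bell pepper with both tight: 5.018 servings and 2.321 servings → $3.75.
carrots + strawberries with both targets exact would need a negative amount; discard.
carrots + sweet potato with both targets exact would need a negative amount; discard.
bell pepper + strawberries with both tight: 1.441 servings and 2.536 servings → $2.86.
bell pepper + sweet potato with both tight: 2.083 servings and 2.688 servings → $2.50.
strawberries + sweet potato: intersection lies outside the first quadrant.
Cheapest feasible corner: $2.50.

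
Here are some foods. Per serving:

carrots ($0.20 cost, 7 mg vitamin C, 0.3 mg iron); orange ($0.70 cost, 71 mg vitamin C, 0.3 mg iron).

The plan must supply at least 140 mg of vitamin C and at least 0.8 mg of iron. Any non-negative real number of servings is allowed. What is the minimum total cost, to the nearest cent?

A basic optimal solution has at most two foods positive. Try each food alone and each pair with both targets met exactly.
carrots only: max(140/7, 0.8/0.3) = 20 servings → $4.00.
orange only: max(140/71, 0.8/0.3) = 2.667 servings → $1.87.
carrots + orange with both tight: 0.7708 servings and 1.896 servings → $1.48.
The minimum over all feasible corners is $1.48.

$1.48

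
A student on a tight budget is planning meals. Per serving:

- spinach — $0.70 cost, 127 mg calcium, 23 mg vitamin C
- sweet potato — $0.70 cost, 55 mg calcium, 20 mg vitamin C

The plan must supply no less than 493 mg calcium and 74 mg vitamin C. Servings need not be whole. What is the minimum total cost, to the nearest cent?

$2.72

spinach only: max(493/127, 74/23) = 3.882 servings → $2.72.
sweet potato only: max(493/55, 74/20) = 8.964 servings → $6.27.
spinach + sweet potato: intersection lies outside the first quadrant.
So the least-cost plan costs $2.72.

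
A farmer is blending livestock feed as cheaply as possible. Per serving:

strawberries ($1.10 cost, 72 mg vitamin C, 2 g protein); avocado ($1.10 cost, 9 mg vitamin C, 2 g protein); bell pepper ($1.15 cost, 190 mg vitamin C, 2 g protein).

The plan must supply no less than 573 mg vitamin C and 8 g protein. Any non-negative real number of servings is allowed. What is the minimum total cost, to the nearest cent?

A basic optimal solution has at most two foods positive. Try each food alone and each pair with both targets met exactly.
strawberries only: max(573/72, 8/2) = 7.958 servings → $8.75.
avocado only: max(573/9, 8/2) = 63.67 servings → $70.03.
bell pepper only: max(573/190, 8/2) = 4 servings → $4.60.
strawberries + avocado with both targets exact would need a negative amount; discard.
strawberries + bell pepper with both tight: 1.585 servings and 2.415 servings → $4.52.
avocado + bell pepper with both tight: 1.033 servings and 2.967 servings → $4.55.
So the least-cost plan costs $4.52.

$4.52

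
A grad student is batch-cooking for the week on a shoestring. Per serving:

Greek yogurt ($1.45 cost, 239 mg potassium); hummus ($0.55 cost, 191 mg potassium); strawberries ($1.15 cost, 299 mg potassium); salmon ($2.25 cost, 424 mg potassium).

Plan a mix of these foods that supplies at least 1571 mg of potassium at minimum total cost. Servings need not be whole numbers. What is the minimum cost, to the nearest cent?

$4.52

Cost per mg of potassium: hummus $0.0029, strawberries $0.0038, salmon $0.0053, Greek yogurt $0.0061.
With no serving limits, use only hummus: 1571 mg / 191 mg = 8.225 servings × $0.55 = $4.52.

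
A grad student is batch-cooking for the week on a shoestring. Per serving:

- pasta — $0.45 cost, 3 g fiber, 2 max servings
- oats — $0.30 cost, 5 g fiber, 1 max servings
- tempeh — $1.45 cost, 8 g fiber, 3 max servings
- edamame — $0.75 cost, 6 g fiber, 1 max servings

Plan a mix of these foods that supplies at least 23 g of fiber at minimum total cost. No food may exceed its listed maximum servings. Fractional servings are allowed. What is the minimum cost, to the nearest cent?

Cost per g of fiber: oats $0.0600, edamame $0.1250, pasta $0.1500, tempeh $0.1812.
Take 1 serving of oats: +5.0 g fiber for $0.30 (total $0.30, still need 18.0 g).
Take 1 serving of edamame: +6.0 g fiber for $0.75 (total $1.05, still need 12.0 g).
Take 2 servings of pasta: +6.0 g fiber for $0.90 (total $1.95, still need 6.0 g).
Take 0.75 servings of tempeh: +6.0 g fiber for $1.09 (total $3.04, still need 0.0 g).
Greedy by cheapest-per-g is optimal for a single linear constraint, so the minimum cost is $3.04.

$3.04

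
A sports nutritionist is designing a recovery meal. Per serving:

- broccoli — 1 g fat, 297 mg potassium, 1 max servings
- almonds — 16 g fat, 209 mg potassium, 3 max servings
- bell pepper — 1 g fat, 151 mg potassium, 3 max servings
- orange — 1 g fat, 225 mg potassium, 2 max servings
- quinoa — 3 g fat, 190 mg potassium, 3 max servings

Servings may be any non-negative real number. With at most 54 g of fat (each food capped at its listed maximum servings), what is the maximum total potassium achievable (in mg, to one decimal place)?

Potassium per g fat: broccoli 297, orange 225, bell pepper 151, quinoa 63.33, almonds 13.06.
Take 1 serving of broccoli: uses 1 g fat, +297.0 mg potassium (running total 297.0 mg).
Take 2 servings of orange: uses 2 g fat, +450.0 mg potassium (running total 747.0 mg).
Take 3 servings of bell pepper: uses 3 g fat, +453.0 mg potassium (running total 1200.0 mg).
Take 3 servings of quinoa: uses 9 g fat, +570.0 mg potassium (running total 1770.0 mg).
Take 2.438 servings of almonds: uses 39 g fat, +509.4 mg potassium (running total 2279.4 mg).
Filling greedily by potassium-per-g fat is optimal for one linear limit, giving 2279.4 mg.

2279.4 mg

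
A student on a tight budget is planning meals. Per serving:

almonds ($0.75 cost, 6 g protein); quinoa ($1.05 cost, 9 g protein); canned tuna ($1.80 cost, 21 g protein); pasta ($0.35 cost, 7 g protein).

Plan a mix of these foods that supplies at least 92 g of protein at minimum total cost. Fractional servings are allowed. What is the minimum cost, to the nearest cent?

Cost per g of protein: pasta $0.0500, canned tuna $0.0857, quinoa $0.1167, almonds $0.1250.
With no serving limits, use only pasta: 92 g / 7 g = 13.14 servings × $0.35 = $4.60.

$4.60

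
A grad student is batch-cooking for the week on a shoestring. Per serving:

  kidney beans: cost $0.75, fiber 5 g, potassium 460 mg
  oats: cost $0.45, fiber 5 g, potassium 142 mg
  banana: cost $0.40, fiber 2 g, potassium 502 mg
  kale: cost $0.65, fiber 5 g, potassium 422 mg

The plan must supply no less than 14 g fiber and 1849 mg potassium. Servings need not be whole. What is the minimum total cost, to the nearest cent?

Check every corner: each single food scaled to meet both minima, and each pair solved so both constraints bind.
kidney beans only: max(14/5, 1849/460) = 4.02 servings → $3.01.
oats only: max(14/5, 1849/142) = 13.02 servings → $5.86.
banana only: max(14/2, 1849/502) = 7 servings → $2.80.
kale only: max(14/5, 1849/422) = 4.382 servings → $2.85.
kidney beans + oats: the both-tight solution has a negative serving — not a feasible corner.
kidney beans + banana with both tight: 2.094 servings and 1.764 servings → $2.28.
kidney beans + kale: the both-tight solution has a negative serving — not a feasible corner.
oats + banana with both tight: 1.496 servings and 3.26 servings → $1.98.
oats + kale: intersection lies outside the first quadrant.
banana + kale with both tight: 2.003 servings and 1.999 servings → $2.10.
Cheapest feasible corner: $1.98.

$1.98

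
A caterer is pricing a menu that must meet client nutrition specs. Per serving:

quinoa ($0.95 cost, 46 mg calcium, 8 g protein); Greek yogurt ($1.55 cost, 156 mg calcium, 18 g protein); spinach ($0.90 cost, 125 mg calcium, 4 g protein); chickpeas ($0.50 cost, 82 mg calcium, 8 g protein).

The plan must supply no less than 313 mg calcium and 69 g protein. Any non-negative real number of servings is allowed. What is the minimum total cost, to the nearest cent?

For a min-cost LP with two ≥-constraints, a basic feasible solution has at most two positive variables.
quinoa only: max(313/46, 69/8) = 8.625 servings → $8.19.
Greek yogurt only: max(313/156, 69/18) = 3.833 servings → $5.94.
spinach only: max(313/125, 69/4) = 17.25 servings → $15.53.
chickpeas only: max(313/82, 69/8) = 8.625 servings → $4.31.
quinoa + Greek yogurt with both targets exact would need a negative amount; discard.
quinoa + spinach: the both-tight solution has a negative serving — not a feasible corner.
quinoa + chickpeas: the both-tight solution has a negative serving — not a feasible corner.
Greek yogurt + spinach: the both-tight solution has a negative serving — not a feasible corner.
Greek yogurt + chickpeas with both targets exact would need a negative amount; discard.
spinach + chickpeas: intersection lies outside the first quadrant.
Cheapest feasible corner: $4.31.

$4.31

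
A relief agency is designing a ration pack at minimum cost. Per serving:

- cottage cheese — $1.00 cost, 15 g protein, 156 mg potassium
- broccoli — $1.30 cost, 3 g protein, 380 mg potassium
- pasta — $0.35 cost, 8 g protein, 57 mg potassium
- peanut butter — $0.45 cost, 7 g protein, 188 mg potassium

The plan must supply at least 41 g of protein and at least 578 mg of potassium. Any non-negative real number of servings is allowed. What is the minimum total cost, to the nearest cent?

$2.09

Check every corner: each single food scaled to meet both minima, and each pair solved so both constraints bind.
cottage cheese only: max(41/15, 578/156) = 3.705 servings → $3.71.
broccoli only: max(41/3, 578/380) = 13.67 servings → $17.77.
pasta only: max(41/8, 578/57) = 10.14 servings → $3.55.
peanut butter only: max(41/7, 578/188) = 5.857 servings → $2.64.
cottage cheese + broccoli with both tight: 2.646 servings and 0.4346 servings → $3.21.
cottage cheese + pasta with both targets exact would need a negative amount; discard.
cottage cheese + peanut butter with both tight: 2.119 servings and 1.316 servings → $2.71.
broccoli + pasta with both tight: 0.7971 servings and 4.826 servings → $2.73.
broccoli + peanut butter with both targets exact would need a negative amount; discard.
pasta + peanut butter with both tight: 3.314 servings and 2.07 servings → $2.09.
The minimum over all feasible corners is $2.09.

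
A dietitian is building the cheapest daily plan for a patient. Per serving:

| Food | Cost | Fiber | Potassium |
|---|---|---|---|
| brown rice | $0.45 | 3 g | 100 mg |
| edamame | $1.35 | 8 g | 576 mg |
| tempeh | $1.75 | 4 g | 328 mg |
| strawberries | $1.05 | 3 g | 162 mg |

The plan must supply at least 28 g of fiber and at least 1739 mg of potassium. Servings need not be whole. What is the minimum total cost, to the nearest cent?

$4.59

At the optimum either one food covers both requirements or two foods hit both targets exactly; no other combination can be cheaper.
brown rice only: max(28/3, 1739/100) = 17.39 servings → $7.83.
edamame only: max(28/8, 1739/576) = 3.5 servings → $4.72.
tempeh only: max(28/4, 1739/328) = 7 servings → $12.25.
strawberries only: max(28/3, 1739/162) = 10.73 servings → $11.27.
brown rice + edamame with both tight: 2.388 servings and 2.605 servings → $4.59.
brown rice + tempeh with both tight: 3.815 servings and 4.139 servings → $8.96.
brown rice + strawberries with both targets exact would need a negative amount; discard.
edamame + tempeh: the both-tight solution has a negative serving — not a feasible corner.
edamame + strawberries with both tight: 1.576 servings and 5.13 servings → $7.51.
tempeh + strawberries with both tight: 2.027 servings and 6.631 servings → $10.51.
Cheapest feasible corner: $4.59.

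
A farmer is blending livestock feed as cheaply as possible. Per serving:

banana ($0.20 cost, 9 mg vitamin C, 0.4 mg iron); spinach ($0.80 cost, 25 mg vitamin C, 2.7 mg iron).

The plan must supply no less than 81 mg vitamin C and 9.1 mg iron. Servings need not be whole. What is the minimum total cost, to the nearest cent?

With two linear requirements the optimum uses one or two foods; enumerate the corners.
banana only: max(81/9, 9.1/0.4) = 22.75 servings → $4.55.
spinach only: max(81/25, 9.1/2.7) = 3.37 servings → $2.70.
banana + spinach: intersection lies outside the first quadrant.
The minimum over all feasible corners is $2.70.

$2.70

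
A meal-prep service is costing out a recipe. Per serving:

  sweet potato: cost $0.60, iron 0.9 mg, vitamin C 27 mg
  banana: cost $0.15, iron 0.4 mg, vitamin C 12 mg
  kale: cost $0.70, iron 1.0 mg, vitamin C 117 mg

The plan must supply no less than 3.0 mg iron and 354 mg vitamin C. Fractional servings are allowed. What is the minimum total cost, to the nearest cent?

$2.12

For a min-cost LP with two ≥-constraints, a basic feasible solution has at most two positive variables.
sweet potato only: max(3.0/0.9, 354/27) = 13.11 servings → $7.87.
banana only: max(3.0/0.4, 354/12) = 29.5 servings → $4.42.
kale only: max(3.0/1.0, 354/117) = 3.026 servings → $2.12.
sweet potato + banana (both tight): parallel constraints — no distinct corner.
sweet potato + kale: the both-tight solution has a negative serving — not a feasible corner.
banana + kale: intersection lies outside the first quadrant.
The minimum over all feasible corners is $2.12.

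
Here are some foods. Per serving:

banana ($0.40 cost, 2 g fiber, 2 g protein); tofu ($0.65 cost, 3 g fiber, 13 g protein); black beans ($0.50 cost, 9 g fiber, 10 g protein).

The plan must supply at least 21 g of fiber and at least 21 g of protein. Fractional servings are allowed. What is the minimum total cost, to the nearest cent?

Compare the cost at each extreme point of the feasible region.
banana only: max(21/2, 21/2) = 10.5 servings → $4.20.
tofu only: max(21/3, 21/13) = 7 servings → $4.55.
black beans only: max(21/9, 21/10) = 2.333 servings → $1.17.
banana + tofu with both tight: 10.5 servings and 0 servings → $4.20.
banana + black beans with both tight: 10.5 servings and 0 servings → $4.20.
tofu + black beans with both targets exact would need a negative amount; discard.
So the least-cost plan costs $1.17.

$1.17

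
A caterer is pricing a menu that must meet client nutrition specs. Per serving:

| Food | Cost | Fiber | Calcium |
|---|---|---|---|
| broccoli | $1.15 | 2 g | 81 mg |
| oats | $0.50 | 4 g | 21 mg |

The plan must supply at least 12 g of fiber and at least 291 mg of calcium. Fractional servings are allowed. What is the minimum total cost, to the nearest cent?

$4.41

broccoli only: max(12/2, 291/81) = 6 servings → $6.90.
oats only: max(12/4, 291/21) = 13.86 servings → $6.93.
broccoli + oats with both tight: 3.234 servings and 1.383 servings → $4.41.
Cheapest feasible corner: $4.41.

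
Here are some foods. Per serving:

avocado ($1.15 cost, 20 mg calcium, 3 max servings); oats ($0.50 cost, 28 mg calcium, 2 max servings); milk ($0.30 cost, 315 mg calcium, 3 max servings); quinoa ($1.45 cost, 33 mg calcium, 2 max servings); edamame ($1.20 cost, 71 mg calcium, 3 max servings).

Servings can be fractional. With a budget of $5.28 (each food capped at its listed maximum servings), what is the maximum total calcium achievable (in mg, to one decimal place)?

1201.7 mg

Calcium per dollar: milk 1050, edamame 59.17, oats 56, quinoa 22.76, avocado 17.39.
Take 3 servings of milk: spends $0.90, +945.0 mg calcium (running total 945.0 mg).
Take 3 servings of edamame: spends $3.60, +213.0 mg calcium (running total 1158.0 mg).
Take 1.56 servings of oats: spends $0.78, +43.7 mg calcium (running total 1201.7 mg).
Greedy by best ratio exhausts the cost allowance optimally: 1201.7 mg.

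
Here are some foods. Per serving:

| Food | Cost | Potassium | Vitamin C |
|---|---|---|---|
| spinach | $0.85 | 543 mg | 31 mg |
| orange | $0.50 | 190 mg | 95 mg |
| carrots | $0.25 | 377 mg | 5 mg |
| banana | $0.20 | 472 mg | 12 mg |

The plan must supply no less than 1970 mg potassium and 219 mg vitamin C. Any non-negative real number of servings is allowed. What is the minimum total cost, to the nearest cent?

This is a tiny linear program; its minimum lies at a vertex of the feasible set. List the vertices and price them.
spinach only: max(1970/543, 219/31) = 7.065 servings → $6.00.
orange only: max(1970/190, 219/95) = 10.37 servings → $5.18.
carrots only: max(1970/377, 219/5) = 43.8 servings → $10.95.
banana only: max(1970/472, 219/12) = 18.25 servings → $3.65.
spinach + orange with both tight: 3.185 servings and 1.266 servings → $3.34.
spinach + carrots with both targets exact would need a negative amount; discard.
spinach + banana: the both-tight solution has a negative serving — not a feasible corner.
orange + carrots with both tight: 2.086 servings and 4.174 servings → $2.09.
orange + banana with both tight: 1.873 servings and 3.42 servings → $1.62.
carrots + banana: the both-tight solution has a negative serving — not a feasible corner.
Cheapest feasible corner: $1.62.

$1.62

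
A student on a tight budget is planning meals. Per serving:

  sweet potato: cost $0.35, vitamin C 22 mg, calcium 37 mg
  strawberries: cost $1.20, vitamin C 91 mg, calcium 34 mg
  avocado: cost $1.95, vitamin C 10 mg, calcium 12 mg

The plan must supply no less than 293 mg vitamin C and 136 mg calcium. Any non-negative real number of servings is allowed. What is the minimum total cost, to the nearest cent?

sweet potato only: max(293/22, 136/37) = 13.32 servings → $4.66.
strawberries only: max(293/91, 136/34) = 4 servings → $4.80.
avocado only: max(293/10, 136/12) = 29.3 servings → $57.13.
sweet potato + strawberries with both tight: 0.9217 servings and 2.997 servings → $3.92.
sweet potato + avocado: intersection lies outside the first quadrant.
strawberries + avocado with both tight: 2.867 servings and 3.21 servings → $9.70.
The minimum over all feasible corners is $3.92.

$3.92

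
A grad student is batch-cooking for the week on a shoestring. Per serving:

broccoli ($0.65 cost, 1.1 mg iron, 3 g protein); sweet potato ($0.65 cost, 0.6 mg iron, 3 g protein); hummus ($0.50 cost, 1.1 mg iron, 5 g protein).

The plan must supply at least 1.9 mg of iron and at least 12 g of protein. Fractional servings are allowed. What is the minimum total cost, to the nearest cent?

$1.20

This is a tiny linear program; its minimum lies at a vertex of the feasible set. List the vertices and price them.
broccoli only: max(1.9/1.1, 12/3) = 4 servings → $2.60.
sweet potato only: max(1.9/0.6, 12/3) = 4 servings → $2.60.
hummus only: max(1.9/1.1, 12/5) = 2.4 servings → $1.20.
broccoli + sweet potato with both targets exact would need a negative amount; discard.
broccoli + hummus with both targets exact would need a negative amount; discard.
sweet potato + hummus: the both-tight solution has a negative serving — not a feasible corner.
The minimum over all feasible corners is $1.20.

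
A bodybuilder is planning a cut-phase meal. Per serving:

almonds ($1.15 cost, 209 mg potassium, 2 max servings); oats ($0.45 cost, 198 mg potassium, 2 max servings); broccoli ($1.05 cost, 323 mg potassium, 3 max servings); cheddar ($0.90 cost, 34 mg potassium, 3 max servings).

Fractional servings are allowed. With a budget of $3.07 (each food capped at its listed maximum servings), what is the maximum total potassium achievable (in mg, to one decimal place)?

1063.5 mg

Potassium per dollar: oats 440, broccoli 307.6, almonds 181.7, cheddar 37.78.
Take 2 servings of oats: spends $0.90, +396.0 mg potassium (running total 396.0 mg).
Take 2.067 servings of broccoli: spends $2.17, +667.5 mg potassium (running total 1063.5 mg).
Greedy by best ratio exhausts the cost allowance optimally: 1063.5 mg.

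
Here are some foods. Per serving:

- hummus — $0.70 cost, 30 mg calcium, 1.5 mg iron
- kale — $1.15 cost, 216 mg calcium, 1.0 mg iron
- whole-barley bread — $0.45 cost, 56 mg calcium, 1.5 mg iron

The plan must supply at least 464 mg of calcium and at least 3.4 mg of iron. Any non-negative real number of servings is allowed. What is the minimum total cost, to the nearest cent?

$2.62

Minimising a linear cost over {calcium ≥ 464, iron ≥ 3.4, servings ≥ 0} — the optimum is at a vertex, using one or two foods.
hummus only: max(464/30, 3.4/1.5) = 15.47 servings → $10.83.
kale only: max(464/216, 3.4/1.0) = 3.4 servings → $3.91.
whole-barley bread only: max(464/56, 3.4/1.5) = 8.286 servings → $3.73.
hummus + kale with both tight: 0.9197 servings and 2.02 servings → $2.97.
hummus + whole-barley bread: the both-tight solution has a negative serving — not a feasible corner.
kale + whole-barley bread with both tight: 1.887 servings and 1.009 servings → $2.62.
Cheapest feasible corner: $2.62.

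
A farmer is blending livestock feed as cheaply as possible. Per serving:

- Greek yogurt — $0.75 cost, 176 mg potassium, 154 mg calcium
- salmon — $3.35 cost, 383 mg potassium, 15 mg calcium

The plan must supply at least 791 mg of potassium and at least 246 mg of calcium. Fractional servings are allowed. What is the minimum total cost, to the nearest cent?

For a min-cost LP with two ≥-constraints, a basic feasible solution has at most two positive variables.
Greek yogurt only: max(791/176, 246/154) = 4.494 servings → $3.37.
salmon only: max(791/383, 246/15) = 16.4 servings → $54.94.
Greek yogurt + salmon with both tight: 1.462 servings and 1.394 servings → $5.76.
Cheapest feasible corner: $3.37.

$3.37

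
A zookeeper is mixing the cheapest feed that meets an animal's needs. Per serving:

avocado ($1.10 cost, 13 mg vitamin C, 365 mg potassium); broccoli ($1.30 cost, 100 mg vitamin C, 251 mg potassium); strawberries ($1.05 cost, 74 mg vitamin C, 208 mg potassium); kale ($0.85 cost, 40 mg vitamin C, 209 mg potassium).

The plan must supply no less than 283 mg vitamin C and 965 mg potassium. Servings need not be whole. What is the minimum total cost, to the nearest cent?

$4.39

At the optimum either one food covers both requirements or two foods hit both targets exactly; no other combination can be cheaper.
avocado only: max(283/13, 965/365) = 21.77 servings → $23.95.
broccoli only: max(283/100, 965/251) = 3.845 servings → $5.00.
strawberries only: max(283/74, 965/208) = 4.639 servings → $4.87.
kale only: max(283/40, 965/209) = 7.075 servings → $6.01.
avocado + broccoli with both tight: 0.7662 servings and 2.73 servings → $4.39.
avocado + strawberries with both tight: 0.5162 servings and 3.734 servings → $4.49.
avocado + kale: the both-tight solution has a negative serving — not a feasible corner.
broccoli + strawberries: the both-tight solution has a negative serving — not a feasible corner.
broccoli + kale with both tight: 1.892 servings and 2.345 servings → $4.45.
strawberries + kale with both tight: 2.875 servings and 1.756 servings → $4.51.
So the least-cost plan costs $4.39.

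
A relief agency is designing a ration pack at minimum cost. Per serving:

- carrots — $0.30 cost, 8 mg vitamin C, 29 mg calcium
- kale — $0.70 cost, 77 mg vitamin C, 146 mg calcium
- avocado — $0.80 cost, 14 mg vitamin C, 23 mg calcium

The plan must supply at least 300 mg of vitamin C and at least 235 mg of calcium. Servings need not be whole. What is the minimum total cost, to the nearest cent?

carrots only: max(300/8, 235/29) = 37.5 servings → $11.25.
kale only: max(300/77, 235/146) = 3.896 servings → $2.73.
avocado only: max(300/14, 235/23) = 21.43 servings → $17.14.
carrots + kale: the both-tight solution has a negative serving — not a feasible corner.
carrots + avocado: intersection lies outside the first quadrant.
kale + avocado with both targets exact would need a negative amount; discard.
So the least-cost plan costs $2.73.

$2.73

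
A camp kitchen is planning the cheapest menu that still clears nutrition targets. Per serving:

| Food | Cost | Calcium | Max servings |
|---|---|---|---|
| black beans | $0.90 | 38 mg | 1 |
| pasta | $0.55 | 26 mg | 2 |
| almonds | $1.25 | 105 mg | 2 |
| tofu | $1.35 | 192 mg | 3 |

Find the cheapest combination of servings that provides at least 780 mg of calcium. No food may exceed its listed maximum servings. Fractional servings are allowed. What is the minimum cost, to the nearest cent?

Cost per mg of calcium: tofu $0.0070, almonds $0.0119, pasta $0.0212, black beans $0.0237.
Take 3 servings of tofu: +576.0 mg calcium for $4.05 (total $4.05, still need 204.0 mg).
Take 1.943 servings of almonds: +204.0 mg calcium for $2.43 (total $6.48, still need 0.0 mg).
Filling from the cheapest source first is optimal under one linear minimum: $6.48.

$6.48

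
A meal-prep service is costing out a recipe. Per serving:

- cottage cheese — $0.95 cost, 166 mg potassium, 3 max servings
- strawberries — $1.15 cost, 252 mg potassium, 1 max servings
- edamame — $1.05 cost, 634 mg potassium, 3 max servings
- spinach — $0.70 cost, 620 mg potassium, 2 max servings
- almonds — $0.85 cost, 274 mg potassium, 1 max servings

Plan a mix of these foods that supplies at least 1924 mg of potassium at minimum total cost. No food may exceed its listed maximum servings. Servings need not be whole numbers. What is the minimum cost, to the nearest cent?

Cost per mg of potassium: spinach $0.0011, edamame $0.0017, almonds $0.0031, strawberries $0.0046, cottage cheese $0.0057.
Take 2 servings of spinach: +1240.0 mg potassium for $1.40 (total $1.40, still need 684.0 mg).
Take 1.079 servings of edamame: +684.0 mg potassium for $1.13 (total $2.53, still need 0.0 mg).
Greedy by cheapest-per-mg is optimal for a single linear constraint, so the minimum cost is $2.53.

$2.53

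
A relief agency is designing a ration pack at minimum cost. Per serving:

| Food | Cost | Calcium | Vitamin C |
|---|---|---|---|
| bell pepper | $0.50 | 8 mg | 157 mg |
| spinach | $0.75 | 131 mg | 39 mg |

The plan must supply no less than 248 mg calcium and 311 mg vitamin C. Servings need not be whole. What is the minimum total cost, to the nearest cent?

$2.12

Minimising a linear cost over {calcium ≥ 248, vitamin C ≥ 311, servings ≥ 0} — the optimum is at a vertex, using one or two foods.
bell pepper only: max(248/8, 311/157) = 31 servings → $15.50.
spinach only: max(248/131, 311/39) = 7.974 servings → $5.98.
bell pepper + spinach with both tight: 1.534 servings and 1.799 servings → $2.12.
The minimum over all feasible corners is $2.12.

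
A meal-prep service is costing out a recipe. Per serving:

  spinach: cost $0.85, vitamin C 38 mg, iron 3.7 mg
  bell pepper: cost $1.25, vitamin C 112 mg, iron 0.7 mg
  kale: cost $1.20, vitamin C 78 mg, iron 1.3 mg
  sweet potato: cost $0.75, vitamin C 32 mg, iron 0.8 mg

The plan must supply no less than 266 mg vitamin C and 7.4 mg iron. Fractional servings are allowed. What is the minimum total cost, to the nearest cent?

$3.67

spinach only: max(266/38, 7.4/3.7) = 7 servings → $5.95.
bell pepper only: max(266/112, 7.4/0.7) = 10.57 servings → $13.21.
kale only: max(266/78, 7.4/1.3) = 5.692 servings → $6.83.
sweet potato only: max(266/32, 7.4/0.8) = 9.25 servings → $6.94.
spinach + bell pepper with both tight: 1.657 servings and 1.813 servings → $3.67.
spinach + kale with both tight: 0.9674 servings and 2.939 servings → $4.35.
spinach + sweet potato with both tight: 0.2727 servings and 7.989 servings → $6.22.
bell pepper + kale with both targets exact would need a negative amount; discard.
bell pepper + sweet potato: intersection lies outside the first quadrant.
kale + sweet potato: intersection lies outside the first quadrant.
Cheapest feasible corner: $3.67.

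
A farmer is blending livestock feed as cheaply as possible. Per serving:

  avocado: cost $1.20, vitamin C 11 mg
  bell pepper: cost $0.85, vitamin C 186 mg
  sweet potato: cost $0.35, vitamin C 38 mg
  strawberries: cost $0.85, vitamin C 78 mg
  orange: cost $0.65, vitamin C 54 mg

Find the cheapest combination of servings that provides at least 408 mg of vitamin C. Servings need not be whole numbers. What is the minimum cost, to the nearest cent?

$1.86

Cost per mg of vitamin C: bell pepper $0.0046, sweet potato $0.0092, strawberries $0.0109, orange $0.0120, avocado $0.1091.
With no serving limits, use only bell pepper: 408 mg / 186 mg = 2.194 servings × $0.85 = $1.86.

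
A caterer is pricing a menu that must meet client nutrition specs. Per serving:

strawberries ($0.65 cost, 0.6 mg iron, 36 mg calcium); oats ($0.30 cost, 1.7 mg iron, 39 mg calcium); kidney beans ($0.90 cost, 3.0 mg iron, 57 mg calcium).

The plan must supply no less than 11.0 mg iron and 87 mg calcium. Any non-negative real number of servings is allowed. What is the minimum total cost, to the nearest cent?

$1.94

strawberries only: max(11.0/0.6, 87/36) = 18.33 servings → $11.92.
oats only: max(11.0/1.7, 87/39) = 6.471 servings → $1.94.
kidney beans only: max(11.0/3.0, 87/57) = 3.667 servings → $3.30.
strawberries + oats: intersection lies outside the first quadrant.
strawberries + kidney beans: intersection lies outside the first quadrant.
oats + kidney beans: intersection lies outside the first quadrant.
Cheapest feasible corner: $1.94.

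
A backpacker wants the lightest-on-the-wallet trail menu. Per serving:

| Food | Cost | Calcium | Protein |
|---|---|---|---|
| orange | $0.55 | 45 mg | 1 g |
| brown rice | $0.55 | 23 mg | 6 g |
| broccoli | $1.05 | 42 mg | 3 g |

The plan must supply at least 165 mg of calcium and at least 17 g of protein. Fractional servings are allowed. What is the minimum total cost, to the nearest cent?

$2.67

A basic optimal solution has at most two foods positive. Try each food alone and each pair with both targets met exactly.
orange only: max(165/45, 17/1) = 17 servings → $9.35.
brown rice only: max(165/23, 17/6) = 7.174 servings → $3.95.
broccoli only: max(165/42, 17/3) = 5.667 servings → $5.95.
orange + brown rice with both tight: 2.425 servings and 2.429 servings → $2.67.
orange + broccoli: intersection lies outside the first quadrant.
brown rice + broccoli with both tight: 1.197 servings and 3.273 servings → $4.10.
The minimum over all feasible corners is $2.67.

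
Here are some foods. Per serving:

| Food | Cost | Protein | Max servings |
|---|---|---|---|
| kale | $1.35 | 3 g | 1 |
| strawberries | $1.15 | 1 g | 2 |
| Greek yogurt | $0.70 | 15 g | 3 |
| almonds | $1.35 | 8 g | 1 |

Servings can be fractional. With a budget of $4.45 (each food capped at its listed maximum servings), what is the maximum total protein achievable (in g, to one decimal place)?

Protein per dollar: Greek yogurt 21.43, almonds 5.926, kale 2.222, strawberries 0.8696.
Take 3 servings of Greek yogurt: spends $2.10, +45.0 g protein (running total 45.0 g).
Take 1 serving of almonds: spends $1.35, +8.0 g protein (running total 53.0 g).
Take 0.7407 servings of kale: spends $1.00, +2.2 g protein (running total 55.2 g).
Filling greedily by protein-per-dollar is optimal for one linear limit, giving 55.2 g.

55.2 g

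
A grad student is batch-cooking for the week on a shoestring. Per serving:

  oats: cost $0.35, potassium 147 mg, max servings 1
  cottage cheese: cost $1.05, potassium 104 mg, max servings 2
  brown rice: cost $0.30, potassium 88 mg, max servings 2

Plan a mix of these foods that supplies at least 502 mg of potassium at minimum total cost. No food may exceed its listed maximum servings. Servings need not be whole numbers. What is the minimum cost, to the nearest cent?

Cost per mg of potassium: oats $0.0024, brown rice $0.0034, cottage cheese $0.0101.
Take 1 serving of oats: +147.0 mg potassium for $0.35 (total $0.35, still need 355.0 mg).
Take 2 servings of brown rice: +176.0 mg potassium for $0.60 (total $0.95, still need 179.0 mg).
Take 1.721 servings of cottage cheese: +179.0 mg potassium for $1.81 (total $2.76, still need 0.0 mg).
Greedy by cheapest-per-mg is optimal for a single linear constraint, so the minimum cost is $2.76.

$2.76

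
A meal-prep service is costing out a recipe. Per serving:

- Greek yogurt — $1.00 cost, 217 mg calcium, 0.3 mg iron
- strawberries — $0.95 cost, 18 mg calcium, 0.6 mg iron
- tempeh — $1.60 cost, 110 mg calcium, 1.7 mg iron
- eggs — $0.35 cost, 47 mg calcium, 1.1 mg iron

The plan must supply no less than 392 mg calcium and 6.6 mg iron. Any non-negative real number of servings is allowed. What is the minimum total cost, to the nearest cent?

A basic optimal solution has at most two foods positive. Try each food alone and each pair with both targets met exactly.
Greek yogurt only: max(392/217, 6.6/0.3) = 22 servings → $22.00.
strawberries only: max(392/18, 6.6/0.6) = 21.78 servings → $20.69.
tempeh only: max(392/110, 6.6/1.7) = 3.882 servings → $6.21.
eggs only: max(392/47, 6.6/1.1) = 8.34 servings → $2.92.
Greek yogurt + strawberries with both tight: 0.9327 servings and 10.53 servings → $10.94.
Greek yogurt + tempeh with both targets exact would need a negative amount; discard.
Greek yogurt + eggs with both tight: 0.5387 servings and 5.853 servings → $2.59.
strawberries + tempeh with both tight: 1.684 servings and 3.288 servings → $6.86.
strawberries + eggs: intersection lies outside the first quadrant.
tempeh + eggs with both tight: 2.944 servings and 1.45 servings → $5.22.
The minimum over all feasible corners is $2.59.

$2.59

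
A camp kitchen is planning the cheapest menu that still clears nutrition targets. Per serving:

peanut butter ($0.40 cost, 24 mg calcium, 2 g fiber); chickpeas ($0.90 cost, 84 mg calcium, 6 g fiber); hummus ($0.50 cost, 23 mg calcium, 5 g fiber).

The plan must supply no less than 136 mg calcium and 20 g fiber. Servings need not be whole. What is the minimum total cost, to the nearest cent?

$2.23

The cheapest plan sits at a corner of the feasible region — with two constraints it uses at most two foods.
peanut butter only: max(136/24, 20/2) = 10 servings → $4.00.
chickpeas only: max(136/84, 20/6) = 3.333 servings → $3.00.
hummus only: max(136/23, 20/5) = 5.913 servings → $2.96.
peanut butter + chickpeas with both targets exact would need a negative amount; discard.
peanut butter + hummus with both tight: 2.973 servings and 2.811 servings → $2.59.
chickpeas + hummus with both tight: 0.7801 servings and 3.064 servings → $2.23.
The minimum over all feasible corners is $2.23.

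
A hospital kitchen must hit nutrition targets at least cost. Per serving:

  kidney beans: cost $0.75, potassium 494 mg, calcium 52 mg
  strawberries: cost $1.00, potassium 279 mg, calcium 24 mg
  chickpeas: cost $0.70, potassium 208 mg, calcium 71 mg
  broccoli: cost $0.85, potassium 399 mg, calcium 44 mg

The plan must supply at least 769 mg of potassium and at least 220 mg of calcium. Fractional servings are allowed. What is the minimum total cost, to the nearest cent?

$2.26

The cheapest plan sits at a corner of the feasible region — with two constraints it uses at most two foods.
kidney beans only: max(769/494, 220/52) = 4.231 servings → $3.17.
strawberries only: max(769/279, 220/24) = 9.167 servings → $9.17.
chickpeas only: max(769/208, 220/71) = 3.697 servings → $2.59.
broccoli only: max(769/399, 220/44) = 5 servings → $4.25.
kidney beans + strawberries with both targets exact would need a negative amount; discard.
kidney beans + chickpeas with both tight: 0.3644 servings and 2.832 servings → $2.26.
kidney beans + broccoli with both targets exact would need a negative amount; discard.
strawberries + chickpeas with both tight: 0.5965 servings and 2.897 servings → $2.62.
strawberries + broccoli with both targets exact would need a negative amount; discard.
chickpeas + broccoli with both tight: 2.813 servings and 0.4609 servings → $2.36.
The minimum over all feasible corners is $2.26.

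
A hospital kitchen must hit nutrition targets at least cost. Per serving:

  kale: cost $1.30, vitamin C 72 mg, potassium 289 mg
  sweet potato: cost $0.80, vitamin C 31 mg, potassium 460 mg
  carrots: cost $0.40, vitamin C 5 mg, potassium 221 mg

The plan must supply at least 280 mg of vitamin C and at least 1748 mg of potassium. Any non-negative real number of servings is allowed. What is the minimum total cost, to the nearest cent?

$5.50

With two linear requirements the optimum uses one or two foods; enumerate the corners.
kale only: max(280/72, 1748/289) = 6.048 servings → $7.86.
sweet potato only: max(280/31, 1748/460) = 9.032 servings → $7.23.
carrots only: max(280/5, 1748/221) = 56 servings → $22.40.
kale + sweet potato with both tight: 3.088 servings and 1.86 servings → $5.50.
kale + carrots with both tight: 3.673 servings and 3.106 servings → $6.02.
sweet potato + carrots with both targets exact would need a negative amount; discard.
The minimum over all feasible corners is $5.50.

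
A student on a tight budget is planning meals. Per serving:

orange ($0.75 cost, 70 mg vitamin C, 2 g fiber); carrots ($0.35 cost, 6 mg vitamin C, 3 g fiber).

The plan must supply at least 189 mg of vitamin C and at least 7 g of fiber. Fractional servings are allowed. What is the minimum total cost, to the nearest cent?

Two binding constraints pin down two serving amounts, so the optimal mix uses at most two foods. The candidates are each food alone (scaled to the tighter of vitamin C/fiber) and each pair with both constraints tight.
orange only: max(189/70, 7/2) = 3.5 servings → $2.62.
carrots only: max(189/6, 7/3) = 31.5 servings → $11.03.
orange + carrots with both tight: 2.652 servings and 0.5657 servings → $2.19.
The minimum over all feasible corners is $2.19.

$2.19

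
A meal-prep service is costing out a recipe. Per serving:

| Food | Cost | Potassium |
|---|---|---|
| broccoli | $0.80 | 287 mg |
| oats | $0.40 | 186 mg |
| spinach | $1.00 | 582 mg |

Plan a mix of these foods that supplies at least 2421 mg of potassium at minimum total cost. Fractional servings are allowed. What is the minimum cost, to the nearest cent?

Cost per mg of potassium: spinach $0.0017, oats $0.0022, broccoli $0.0028.
With no serving limits, use only spinach: 2421 mg / 582 mg = 4.16 servings × $1.00 = $4.16.

$4.16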